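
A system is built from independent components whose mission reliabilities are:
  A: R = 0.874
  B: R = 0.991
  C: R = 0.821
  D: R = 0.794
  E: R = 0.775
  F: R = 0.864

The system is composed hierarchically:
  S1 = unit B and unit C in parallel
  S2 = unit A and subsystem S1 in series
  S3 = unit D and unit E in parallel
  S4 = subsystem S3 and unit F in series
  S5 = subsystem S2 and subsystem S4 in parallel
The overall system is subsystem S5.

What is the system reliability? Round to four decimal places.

Parallel (B and C): 1 − (1 − 0.991000)(1 − 0.821000) = 0.998389
Series (A and [0.998389]): 0.874000 × 0.998389 = 0.872592
Parallel (D and E): 1 − (1 − 0.794000)(1 − 0.775000) = 0.953650
Series ([0.953650] and F): 0.953650 × 0.864000 = 0.823954
Parallel ([0.872592] and [0.823954]): 1 − (1 − 0.872592)(1 − 0.823954) = 0.9776

0.9776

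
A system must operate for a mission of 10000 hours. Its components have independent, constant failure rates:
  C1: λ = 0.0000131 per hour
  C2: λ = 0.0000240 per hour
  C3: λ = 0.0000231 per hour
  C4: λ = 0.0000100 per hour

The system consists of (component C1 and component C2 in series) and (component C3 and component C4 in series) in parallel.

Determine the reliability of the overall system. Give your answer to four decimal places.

0.9127

R(C1) = exp(−0.0000131 × 10000) = 0.877218
R(C2) = exp(−0.0000240 × 10000) = 0.786628
R(C3) = exp(−0.0000231 × 10000) = 0.793739
R(C4) = exp(−0.0000100 × 10000) = 0.904837
Series (C1 and C2): 0.877218 × 0.786628 = 0.690044
Series (C3 and C4): 0.793739 × 0.904837 = 0.718204
Parallel ([0.690044] and [0.718204]): 1 − (1 − 0.690044)(1 − 0.718204) = 0.9127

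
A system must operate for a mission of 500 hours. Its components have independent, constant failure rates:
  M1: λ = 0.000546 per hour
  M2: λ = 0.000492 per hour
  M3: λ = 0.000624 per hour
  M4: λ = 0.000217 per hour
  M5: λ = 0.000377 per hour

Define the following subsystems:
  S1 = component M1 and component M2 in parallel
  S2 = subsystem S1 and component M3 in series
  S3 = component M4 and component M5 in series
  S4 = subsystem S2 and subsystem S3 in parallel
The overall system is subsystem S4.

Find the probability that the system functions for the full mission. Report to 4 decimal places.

R(M1) = exp(−0.000546 × 500) = 0.761093
R(M2) = exp(−0.000492 × 500) = 0.781922
R(M3) = exp(−0.000624 × 500) = 0.731982
R(M4) = exp(−0.000217 × 500) = 0.897179
R(M5) = exp(−0.000377 × 500) = 0.828201
Parallel (M1 and M2): 1 − (1 − 0.761093)(1 − 0.781922) = 0.947900
Series ([0.947900] and M3): 0.947900 × 0.731982 = 0.693846
Series (M4 and M5): 0.897179 × 0.828201 = 0.743045
Parallel ([0.693846] and [0.743045]): 1 − (1 − 0.693846)(1 − 0.743045) = 0.9213

0.9213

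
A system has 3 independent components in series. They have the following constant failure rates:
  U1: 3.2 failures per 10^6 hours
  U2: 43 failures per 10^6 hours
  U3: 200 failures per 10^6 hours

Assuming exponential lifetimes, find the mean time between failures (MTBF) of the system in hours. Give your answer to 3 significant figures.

4060

Series of exponential components: λ_sys = Σ λ_i
λ_sys = 0.0000032 + 0.000043 + 0.00020 = 2.4620e-04 /h
MTBF = 1 / λ_sys = 4060 h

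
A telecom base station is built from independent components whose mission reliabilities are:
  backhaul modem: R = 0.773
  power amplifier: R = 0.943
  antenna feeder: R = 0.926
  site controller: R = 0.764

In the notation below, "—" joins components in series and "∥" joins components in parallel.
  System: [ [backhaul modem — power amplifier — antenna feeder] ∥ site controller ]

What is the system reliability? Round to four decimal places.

Series (backhaul modem, power amplifier, and antenna feeder): 0.773000 × 0.943000 × 0.926000 = 0.674998
Parallel ([0.674998] and site controller): 1 − (1 − 0.674998)(1 − 0.764000) = 0.9233

0.9233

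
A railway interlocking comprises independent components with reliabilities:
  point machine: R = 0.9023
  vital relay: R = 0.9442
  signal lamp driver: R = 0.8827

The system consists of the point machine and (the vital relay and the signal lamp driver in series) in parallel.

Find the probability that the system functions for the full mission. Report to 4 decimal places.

Series (vital relay and signal lamp driver): 0.944200 × 0.882700 = 0.833445
Parallel (point machine and [0.833445]): 1 − (1 − 0.902300)(1 − 0.833445) = 0.9837

0.9837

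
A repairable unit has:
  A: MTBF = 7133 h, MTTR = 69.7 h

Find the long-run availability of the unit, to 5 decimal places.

A(A) = MTBF/(MTBF+MTTR) = 7133/(7133+69.7) = 0.99032

0.99032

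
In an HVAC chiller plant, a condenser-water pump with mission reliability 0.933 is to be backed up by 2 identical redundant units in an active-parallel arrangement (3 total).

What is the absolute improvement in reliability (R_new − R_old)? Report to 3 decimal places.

0.067

R_before = 0.933
R_after = 1 − (1 − 0.933)^3 = 1.000
ΔR = 1.000 − 0.933 = 0.067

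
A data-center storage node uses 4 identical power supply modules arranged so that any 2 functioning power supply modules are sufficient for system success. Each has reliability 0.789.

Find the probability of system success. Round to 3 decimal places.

0.968

R = Σ_{i=2}^{4} C(4,i) p^i (1−p)^{4−i} with p = 0.789
C(4,2)·0.789^2·0.211^2 = 0.16629
C(4,3)·0.789^3·0.211^1 = 0.41455
C(4,4)·0.789^4·0.211^0 = 0.38753
Sum = 0.968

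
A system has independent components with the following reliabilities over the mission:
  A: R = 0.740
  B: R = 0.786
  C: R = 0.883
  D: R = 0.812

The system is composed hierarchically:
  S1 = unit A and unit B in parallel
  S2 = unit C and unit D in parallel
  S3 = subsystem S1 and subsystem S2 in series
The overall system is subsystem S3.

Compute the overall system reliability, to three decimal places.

Parallel (A and B): 1 − (1 − 0.74000)(1 − 0.78600) = 0.94436
Parallel (C and D): 1 − (1 − 0.88300)(1 − 0.81200) = 0.97800
Series ([0.94436] and [0.97800]): 0.94436 × 0.97800 = 0.924

0.924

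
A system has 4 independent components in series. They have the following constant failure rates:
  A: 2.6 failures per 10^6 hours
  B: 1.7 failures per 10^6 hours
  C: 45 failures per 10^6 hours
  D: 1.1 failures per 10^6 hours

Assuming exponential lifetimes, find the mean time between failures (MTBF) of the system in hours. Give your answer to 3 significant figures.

19800

Series of exponential components: λ_sys = Σ λ_i
λ_sys = 0.0000026 + 0.0000017 + 0.000045 + 0.0000011 = 5.0400e-05 /h
MTBF = 1 / λ_sys = 19800 h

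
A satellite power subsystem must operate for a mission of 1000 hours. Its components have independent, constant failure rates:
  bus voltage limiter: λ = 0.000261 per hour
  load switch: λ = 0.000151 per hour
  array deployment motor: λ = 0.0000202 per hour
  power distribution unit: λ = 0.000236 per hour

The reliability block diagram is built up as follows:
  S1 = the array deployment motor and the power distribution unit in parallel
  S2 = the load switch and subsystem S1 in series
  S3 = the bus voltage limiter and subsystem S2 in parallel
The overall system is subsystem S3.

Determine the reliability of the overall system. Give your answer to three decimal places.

0.967

R(bus voltage limiter) = exp(−0.000261 × 1000) = 0.77028
R(load switch) = exp(−0.000151 × 1000) = 0.85985
R(array deployment motor) = exp(−0.0000202 × 1000) = 0.98000
R(power distribution unit) = exp(−0.000236 × 1000) = 0.78978
Parallel (array deployment motor and power distribution unit): 1 − (1 − 0.98000)(1 − 0.78978) = 0.99580
Series (load switch and [0.99580]): 0.85985 × 0.99580 = 0.85624
Parallel (bus voltage limiter and [0.85624]): 1 − (1 − 0.77028)(1 − 0.85624) = 0.967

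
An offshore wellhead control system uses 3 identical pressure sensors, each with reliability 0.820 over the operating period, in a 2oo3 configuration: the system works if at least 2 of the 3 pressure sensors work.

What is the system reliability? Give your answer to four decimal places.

R = Σ_{i=2}^{3} C(3,i) p^i (1−p)^{3−i} with p = 0.820
C(3,2)·0.820^2·0.180^1 = 0.363096
C(3,3)·0.820^3·0.180^0 = 0.551368
Sum = 0.9145

0.9145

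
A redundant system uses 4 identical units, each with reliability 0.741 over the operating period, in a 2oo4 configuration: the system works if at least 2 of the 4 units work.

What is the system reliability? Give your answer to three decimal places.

R = Σ_{i=2}^{4} C(4,i) p^i (1−p)^{4−i} with p = 0.741
C(4,2)·0.741^2·0.259^2 = 0.22100
C(4,3)·0.741^3·0.259^1 = 0.42152
C(4,4)·0.741^4·0.259^0 = 0.30149
Sum = 0.944

0.944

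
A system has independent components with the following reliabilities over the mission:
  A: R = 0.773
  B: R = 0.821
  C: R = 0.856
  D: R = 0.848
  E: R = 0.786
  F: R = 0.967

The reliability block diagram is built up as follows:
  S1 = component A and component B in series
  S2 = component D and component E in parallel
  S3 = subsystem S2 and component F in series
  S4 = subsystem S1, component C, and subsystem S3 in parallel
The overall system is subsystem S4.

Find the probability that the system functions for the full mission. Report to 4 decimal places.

0.9966

Series (A and B): 0.773000 × 0.821000 = 0.634633
Parallel (D and E): 1 − (1 − 0.848000)(1 − 0.786000) = 0.967472
Series ([0.967472] and F): 0.967472 × 0.967000 = 0.935545
Parallel ([0.634633], C, and [0.935545]): 1 − (1 − 0.634633)(1 − 0.856000)(1 − 0.935545) = 0.9966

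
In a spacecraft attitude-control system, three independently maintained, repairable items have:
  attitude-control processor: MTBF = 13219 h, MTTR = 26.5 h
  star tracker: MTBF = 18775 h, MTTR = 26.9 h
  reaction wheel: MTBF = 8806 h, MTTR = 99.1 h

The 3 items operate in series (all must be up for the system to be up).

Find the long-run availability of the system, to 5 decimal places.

0.98548

A(attitude-control processor) = MTBF/(MTBF+MTTR) = 13219/(13219+26.5) = 0.997999
A(star tracker) = MTBF/(MTBF+MTTR) = 18775/(18775+26.9) = 0.998569
A(reaction wheel) = MTBF/(MTBF+MTTR) = 8806/(8806+99.1) = 0.988872
Series availability: 0.997999 × 0.998569 × 0.988872 = 0.98548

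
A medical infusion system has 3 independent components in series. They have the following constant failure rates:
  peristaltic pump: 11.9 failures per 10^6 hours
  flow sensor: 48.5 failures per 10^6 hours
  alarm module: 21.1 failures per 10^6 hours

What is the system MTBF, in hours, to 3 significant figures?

12300

Series of exponential components: λ_sys = Σ λ_i
λ_sys = 0.0000119 + 0.0000485 + 0.0000211 = 8.1500e-05 /h
MTBF = 1 / λ_sys = 12300 h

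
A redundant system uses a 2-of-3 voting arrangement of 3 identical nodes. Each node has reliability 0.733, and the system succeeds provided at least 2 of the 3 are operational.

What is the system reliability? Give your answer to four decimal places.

0.8242

R = Σ_{i=2}^{3} C(3,i) p^i (1−p)^{3−i} with p = 0.733
C(3,2)·0.733^2·0.267^1 = 0.430368
C(3,3)·0.733^3·0.267^0 = 0.393833
Sum = 0.8242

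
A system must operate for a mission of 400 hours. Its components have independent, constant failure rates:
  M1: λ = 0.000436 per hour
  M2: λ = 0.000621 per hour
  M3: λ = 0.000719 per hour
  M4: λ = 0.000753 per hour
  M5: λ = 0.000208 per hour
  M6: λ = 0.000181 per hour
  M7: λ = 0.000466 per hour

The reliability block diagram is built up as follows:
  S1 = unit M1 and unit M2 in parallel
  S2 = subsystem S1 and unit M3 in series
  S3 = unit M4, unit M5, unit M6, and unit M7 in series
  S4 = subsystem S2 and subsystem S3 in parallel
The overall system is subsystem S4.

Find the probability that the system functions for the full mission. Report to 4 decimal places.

0.8689

R(M1) = exp(−0.000436 × 400) = 0.839961
R(M2) = exp(−0.000621 × 400) = 0.780048
R(M3) = exp(−0.000719 × 400) = 0.750062
R(M4) = exp(−0.000753 × 400) = 0.739930
R(M5) = exp(−0.000208 × 400) = 0.920167
R(M6) = exp(−0.000181 × 400) = 0.930159
R(M7) = exp(−0.000466 × 400) = 0.829942
Parallel (M1 and M2): 1 − (1 − 0.839961)(1 − 0.780048) = 0.964799
Series ([0.964799] and M3): 0.964799 × 0.750062 = 0.723659
Series (M4, M5, M6, and M7): 0.739930 × 0.920167 × 0.930159 × 0.829942 = 0.525608
Parallel ([0.723659] and [0.525608]): 1 − (1 − 0.723659)(1 − 0.525608) = 0.8689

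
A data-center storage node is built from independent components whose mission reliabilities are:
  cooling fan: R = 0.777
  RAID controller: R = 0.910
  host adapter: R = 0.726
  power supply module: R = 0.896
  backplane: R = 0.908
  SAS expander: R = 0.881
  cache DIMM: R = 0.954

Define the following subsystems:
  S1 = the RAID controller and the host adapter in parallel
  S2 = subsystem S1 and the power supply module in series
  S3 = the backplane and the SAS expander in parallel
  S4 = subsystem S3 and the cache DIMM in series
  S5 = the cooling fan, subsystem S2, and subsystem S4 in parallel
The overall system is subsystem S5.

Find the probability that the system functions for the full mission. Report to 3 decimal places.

0.998

Parallel (RAID controller and host adapter): 1 − (1 − 0.91000)(1 − 0.72600) = 0.97534
Series ([0.97534] and power supply module): 0.97534 × 0.89600 = 0.87390
Parallel (backplane and SAS expander): 1 − (1 − 0.90800)(1 − 0.88100) = 0.98905
Series ([0.98905] and cache DIMM): 0.98905 × 0.95400 = 0.94355
Parallel (cooling fan, [0.87390], and [0.94355]): 1 − (1 − 0.77700)(1 − 0.87390)(1 − 0.94355) = 0.998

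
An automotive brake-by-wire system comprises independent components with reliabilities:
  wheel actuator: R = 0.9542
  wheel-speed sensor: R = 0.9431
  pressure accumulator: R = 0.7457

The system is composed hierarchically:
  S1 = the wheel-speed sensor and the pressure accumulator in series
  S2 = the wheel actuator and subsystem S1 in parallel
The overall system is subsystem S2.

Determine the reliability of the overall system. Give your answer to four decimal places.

Series (wheel-speed sensor and pressure accumulator): 0.943100 × 0.745700 = 0.703270
Parallel (wheel actuator and [0.703270]): 1 − (1 − 0.954200)(1 − 0.703270) = 0.9864

0.9864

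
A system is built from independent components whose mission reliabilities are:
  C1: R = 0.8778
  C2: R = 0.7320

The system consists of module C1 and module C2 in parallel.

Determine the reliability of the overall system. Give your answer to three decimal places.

0.967

Parallel (C1 and C2): 1 − (1 − 0.87780)(1 − 0.73200) = 0.967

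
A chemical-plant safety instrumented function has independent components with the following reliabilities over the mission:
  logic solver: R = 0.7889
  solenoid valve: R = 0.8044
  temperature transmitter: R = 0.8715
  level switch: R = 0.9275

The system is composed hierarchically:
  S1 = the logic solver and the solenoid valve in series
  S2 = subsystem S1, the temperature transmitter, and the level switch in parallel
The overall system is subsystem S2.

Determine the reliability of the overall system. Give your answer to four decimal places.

0.9966

Series (logic solver and solenoid valve): 0.788900 × 0.804400 = 0.634591
Parallel ([0.634591], temperature transmitter, and level switch): 1 − (1 − 0.634591)(1 − 0.871500)(1 − 0.927500) = 0.9966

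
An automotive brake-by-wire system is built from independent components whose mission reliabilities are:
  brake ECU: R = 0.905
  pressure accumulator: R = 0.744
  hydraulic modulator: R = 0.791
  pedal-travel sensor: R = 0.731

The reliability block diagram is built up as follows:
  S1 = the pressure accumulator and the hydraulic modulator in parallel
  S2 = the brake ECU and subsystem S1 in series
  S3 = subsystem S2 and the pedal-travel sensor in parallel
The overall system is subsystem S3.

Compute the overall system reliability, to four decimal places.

Parallel (pressure accumulator and hydraulic modulator): 1 − (1 − 0.744000)(1 − 0.791000) = 0.946496
Series (brake ECU and [0.946496]): 0.905000 × 0.946496 = 0.856579
Parallel ([0.856579] and pedal-travel sensor): 1 − (1 − 0.856579)(1 − 0.731000) = 0.9614

0.9614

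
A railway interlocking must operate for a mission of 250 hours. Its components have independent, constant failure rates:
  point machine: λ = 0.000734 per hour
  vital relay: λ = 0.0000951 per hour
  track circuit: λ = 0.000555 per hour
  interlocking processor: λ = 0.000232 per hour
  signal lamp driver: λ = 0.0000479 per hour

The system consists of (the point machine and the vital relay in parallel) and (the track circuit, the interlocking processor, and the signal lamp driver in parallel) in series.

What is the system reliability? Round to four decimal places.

0.9960

R(point machine) = exp(−0.000734 × 250) = 0.832352
R(vital relay) = exp(−0.0000951 × 250) = 0.976505
R(track circuit) = exp(−0.000555 × 250) = 0.870446
R(interlocking processor) = exp(−0.000232 × 250) = 0.943650
R(signal lamp driver) = exp(−0.0000479 × 250) = 0.988096
Parallel (point machine and vital relay): 1 − (1 − 0.832352)(1 − 0.976505) = 0.996061
Parallel (track circuit, interlocking processor, and signal lamp driver): 1 − (1 − 0.870446)(1 − 0.943650)(1 − 0.988096) = 0.999913
Series ([0.996061] and [0.999913]): 0.996061 × 0.999913 = 0.9960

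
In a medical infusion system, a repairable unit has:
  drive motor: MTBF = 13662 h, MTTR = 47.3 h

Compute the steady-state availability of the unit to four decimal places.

0.9965

A(drive motor) = MTBF/(MTBF+MTTR) = 13662/(13662+47.3) = 0.9965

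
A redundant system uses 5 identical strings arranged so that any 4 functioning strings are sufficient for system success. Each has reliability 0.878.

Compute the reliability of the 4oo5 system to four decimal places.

0.8843

R = Σ_{i=4}^{5} C(5,i) p^i (1−p)^{5−i} with p = 0.878
C(5,4)·0.878^4·0.122^1 = 0.362500
C(5,5)·0.878^5·0.122^0 = 0.521762
Sum = 0.8843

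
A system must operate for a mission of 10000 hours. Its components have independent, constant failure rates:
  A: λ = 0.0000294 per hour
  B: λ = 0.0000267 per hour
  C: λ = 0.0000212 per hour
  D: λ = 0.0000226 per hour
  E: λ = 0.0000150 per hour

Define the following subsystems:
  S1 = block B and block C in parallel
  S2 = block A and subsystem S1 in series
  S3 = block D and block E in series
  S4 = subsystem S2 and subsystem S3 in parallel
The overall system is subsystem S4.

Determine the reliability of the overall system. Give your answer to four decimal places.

0.9097

R(A) = exp(−0.0000294 × 10000) = 0.745276
R(B) = exp(−0.0000267 × 10000) = 0.765673
R(C) = exp(−0.0000212 × 10000) = 0.808965
R(D) = exp(−0.0000226 × 10000) = 0.797718
R(E) = exp(−0.0000150 × 10000) = 0.860708
Parallel (B and C): 1 − (1 − 0.765673)(1 − 0.808965) = 0.955235
Series (A and [0.955235]): 0.745276 × 0.955235 = 0.711914
Series (D and E): 0.797718 × 0.860708 = 0.686602
Parallel ([0.711914] and [0.686602]): 1 − (1 − 0.711914)(1 − 0.686602) = 0.9097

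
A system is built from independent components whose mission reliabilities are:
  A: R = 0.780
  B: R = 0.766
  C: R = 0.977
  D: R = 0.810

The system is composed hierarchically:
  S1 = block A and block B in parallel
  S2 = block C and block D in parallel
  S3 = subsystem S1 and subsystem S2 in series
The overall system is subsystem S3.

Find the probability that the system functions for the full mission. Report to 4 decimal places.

Parallel (A and B): 1 − (1 − 0.780000)(1 − 0.766000) = 0.948520
Parallel (C and D): 1 − (1 − 0.977000)(1 − 0.810000) = 0.995630
Series ([0.948520] and [0.995630]): 0.948520 × 0.995630 = 0.9444

0.9444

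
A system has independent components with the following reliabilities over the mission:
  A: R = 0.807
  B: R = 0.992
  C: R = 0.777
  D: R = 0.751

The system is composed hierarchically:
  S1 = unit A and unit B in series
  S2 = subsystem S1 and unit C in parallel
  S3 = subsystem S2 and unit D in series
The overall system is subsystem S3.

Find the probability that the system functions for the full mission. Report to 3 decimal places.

Series (A and B): 0.80700 × 0.99200 = 0.80054
Parallel ([0.80054] and C): 1 − (1 − 0.80054)(1 − 0.77700) = 0.95552
Series ([0.95552] and D): 0.95552 × 0.75100 = 0.718

0.718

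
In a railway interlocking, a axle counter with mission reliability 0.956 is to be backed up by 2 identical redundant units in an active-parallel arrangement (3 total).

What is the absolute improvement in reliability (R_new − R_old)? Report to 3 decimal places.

R_before = 0.956
R_after = 1 − (1 − 0.956)^3 = 1.000
ΔR = 1.000 − 0.956 = 0.044

0.044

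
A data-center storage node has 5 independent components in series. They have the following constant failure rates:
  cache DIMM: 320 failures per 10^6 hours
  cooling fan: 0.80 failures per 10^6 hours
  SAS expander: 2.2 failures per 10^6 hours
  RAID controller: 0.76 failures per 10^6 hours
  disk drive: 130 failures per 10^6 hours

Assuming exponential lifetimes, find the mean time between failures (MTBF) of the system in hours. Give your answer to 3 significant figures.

Series of exponential components: λ_sys = Σ λ_i
λ_sys = 0.00032 + 0.00000080 + 0.0000022 + 0.00000076 + 0.00013 = 4.5376e-04 /h
MTBF = 1 / λ_sys = 2200 h

2200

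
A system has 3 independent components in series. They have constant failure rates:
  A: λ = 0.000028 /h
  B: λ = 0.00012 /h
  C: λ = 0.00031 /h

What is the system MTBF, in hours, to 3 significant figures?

2180

Series of exponential components: λ_sys = Σ λ_i
λ_sys = 0.000028 + 0.00012 + 0.00031 = 4.5800e-04 /h
MTBF = 1 / λ_sys = 2180 h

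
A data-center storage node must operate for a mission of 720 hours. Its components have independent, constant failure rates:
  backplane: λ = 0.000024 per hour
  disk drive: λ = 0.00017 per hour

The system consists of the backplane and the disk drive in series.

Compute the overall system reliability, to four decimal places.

0.8696

R(backplane) = exp(−0.000024 × 720) = 0.982868
R(disk drive) = exp(−0.00017 × 720) = 0.884794
Series (backplane and disk drive): 0.982868 × 0.884794 = 0.8696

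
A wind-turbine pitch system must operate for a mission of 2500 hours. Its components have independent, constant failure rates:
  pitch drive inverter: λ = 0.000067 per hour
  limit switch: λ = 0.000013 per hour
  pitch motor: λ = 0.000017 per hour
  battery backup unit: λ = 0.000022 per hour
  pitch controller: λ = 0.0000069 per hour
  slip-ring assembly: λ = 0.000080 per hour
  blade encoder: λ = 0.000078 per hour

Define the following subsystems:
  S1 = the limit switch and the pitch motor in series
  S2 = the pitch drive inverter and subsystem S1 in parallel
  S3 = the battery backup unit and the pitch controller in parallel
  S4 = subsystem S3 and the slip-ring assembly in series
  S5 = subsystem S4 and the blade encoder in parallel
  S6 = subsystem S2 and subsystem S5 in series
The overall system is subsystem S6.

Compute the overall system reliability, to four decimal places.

R(pitch drive inverter) = exp(−0.000067 × 2500) = 0.845777
R(limit switch) = exp(−0.000013 × 2500) = 0.968022
R(pitch motor) = exp(−0.000017 × 2500) = 0.958390
R(battery backup unit) = exp(−0.000022 × 2500) = 0.946485
R(pitch controller) = exp(−0.0000069 × 2500) = 0.982898
R(slip-ring assembly) = exp(−0.000080 × 2500) = 0.818731
R(blade encoder) = exp(−0.000078 × 2500) = 0.822835
Series (limit switch and pitch motor): 0.968022 × 0.958390 = 0.927743
Parallel (pitch drive inverter and [0.927743]): 1 − (1 − 0.845777)(1 − 0.927743) = 0.988856
Parallel (battery backup unit and pitch controller): 1 − (1 − 0.946485)(1 − 0.982898) = 0.999085
Series ([0.999085] and slip-ring assembly): 0.999085 × 0.818731 = 0.817982
Parallel ([0.817982] and blade encoder): 1 − (1 − 0.817982)(1 − 0.822835) = 0.967753
Series ([0.988856] and [0.967753]): 0.988856 × 0.967753 = 0.9570

0.9570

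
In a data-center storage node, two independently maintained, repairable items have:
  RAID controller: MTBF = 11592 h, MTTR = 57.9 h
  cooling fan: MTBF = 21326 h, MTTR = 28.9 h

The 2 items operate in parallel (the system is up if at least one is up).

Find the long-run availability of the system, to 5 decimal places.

0.99999

A(RAID controller) = MTBF/(MTBF+MTTR) = 11592/(11592+57.9) = 0.995030
A(cooling fan) = MTBF/(MTBF+MTTR) = 21326/(21326+28.9) = 0.998647
Parallel availability: 1 − (1 − 0.995030)(1 − 0.998647) = 0.99999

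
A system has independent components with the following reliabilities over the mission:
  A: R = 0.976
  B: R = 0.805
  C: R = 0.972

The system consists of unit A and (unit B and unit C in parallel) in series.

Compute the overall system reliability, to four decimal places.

0.9707

Parallel (B and C): 1 − (1 − 0.805000)(1 − 0.972000) = 0.994540
Series (A and [0.994540]): 0.976000 × 0.994540 = 0.9707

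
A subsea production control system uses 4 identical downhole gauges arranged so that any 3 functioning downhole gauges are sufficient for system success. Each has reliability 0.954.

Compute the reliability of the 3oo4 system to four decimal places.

0.9881

R = Σ_{i=3}^{4} C(4,i) p^i (1−p)^{4−i} with p = 0.954
C(4,3)·0.954^3·0.046^1 = 0.159758
C(4,4)·0.954^4·0.046^0 = 0.828311
Sum = 0.9881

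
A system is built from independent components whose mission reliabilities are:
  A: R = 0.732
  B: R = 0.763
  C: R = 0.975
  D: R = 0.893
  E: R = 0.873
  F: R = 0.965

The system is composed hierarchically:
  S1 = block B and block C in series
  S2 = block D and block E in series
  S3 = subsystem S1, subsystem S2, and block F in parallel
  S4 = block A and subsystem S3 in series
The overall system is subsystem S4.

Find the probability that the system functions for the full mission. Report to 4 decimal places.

Series (B and C): 0.763000 × 0.975000 = 0.743925
Series (D and E): 0.893000 × 0.873000 = 0.779589
Parallel ([0.743925], [0.779589], and F): 1 − (1 − 0.743925)(1 − 0.779589)(1 − 0.965000) = 0.998025
Series (A and [0.998025]): 0.732000 × 0.998025 = 0.7306

0.7306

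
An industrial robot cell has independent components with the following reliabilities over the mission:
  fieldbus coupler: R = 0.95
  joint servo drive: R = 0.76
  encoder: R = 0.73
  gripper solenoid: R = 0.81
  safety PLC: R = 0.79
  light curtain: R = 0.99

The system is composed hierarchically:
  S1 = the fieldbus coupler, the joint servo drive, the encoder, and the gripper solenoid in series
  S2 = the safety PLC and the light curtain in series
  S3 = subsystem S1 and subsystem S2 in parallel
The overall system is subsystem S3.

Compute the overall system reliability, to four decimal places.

0.8751

Series (fieldbus coupler, joint servo drive, encoder, and gripper solenoid): 0.950000 × 0.760000 × 0.730000 × 0.810000 = 0.426919
Series (safety PLC and light curtain): 0.790000 × 0.990000 = 0.782100
Parallel ([0.426919] and [0.782100]): 1 − (1 − 0.426919)(1 − 0.782100) = 0.8751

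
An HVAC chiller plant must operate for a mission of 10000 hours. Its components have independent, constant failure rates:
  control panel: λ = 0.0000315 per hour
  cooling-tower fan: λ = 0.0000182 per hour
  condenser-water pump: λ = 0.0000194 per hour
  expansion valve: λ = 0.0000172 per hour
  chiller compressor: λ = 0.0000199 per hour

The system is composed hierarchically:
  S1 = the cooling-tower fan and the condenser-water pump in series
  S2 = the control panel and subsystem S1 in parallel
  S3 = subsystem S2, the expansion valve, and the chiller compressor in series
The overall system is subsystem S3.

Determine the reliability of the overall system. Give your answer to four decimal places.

R(control panel) = exp(−0.0000315 × 10000) = 0.729789
R(cooling-tower fan) = exp(−0.0000182 × 10000) = 0.833601
R(condenser-water pump) = exp(−0.0000194 × 10000) = 0.823658
R(expansion valve) = exp(−0.0000172 × 10000) = 0.841979
R(chiller compressor) = exp(−0.0000199 × 10000) = 0.819550
Series (cooling-tower fan and condenser-water pump): 0.833601 × 0.823658 = 0.686602
Parallel (control panel and [0.686602]): 1 − (1 − 0.729789)(1 − 0.686602) = 0.915316
Series ([0.915316], expansion valve, and chiller compressor): 0.915316 × 0.841979 × 0.819550 = 0.6316

0.6316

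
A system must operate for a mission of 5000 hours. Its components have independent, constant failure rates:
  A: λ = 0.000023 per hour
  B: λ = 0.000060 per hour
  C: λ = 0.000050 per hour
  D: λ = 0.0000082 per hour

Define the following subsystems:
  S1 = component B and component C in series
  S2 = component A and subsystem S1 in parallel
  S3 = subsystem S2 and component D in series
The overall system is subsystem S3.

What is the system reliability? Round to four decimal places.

0.9157

R(A) = exp(−0.000023 × 5000) = 0.891366
R(B) = exp(−0.000060 × 5000) = 0.740818
R(C) = exp(−0.000050 × 5000) = 0.778801
R(D) = exp(−0.0000082 × 5000) = 0.959829
Series (B and C): 0.740818 × 0.778801 = 0.576950
Parallel (A and [0.576950]): 1 − (1 − 0.891366)(1 − 0.576950) = 0.954042
Series ([0.954042] and D): 0.954042 × 0.959829 = 0.9157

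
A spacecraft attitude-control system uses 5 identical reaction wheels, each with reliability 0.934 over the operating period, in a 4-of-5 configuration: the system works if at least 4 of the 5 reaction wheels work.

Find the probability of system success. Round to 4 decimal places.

R = Σ_{i=4}^{5} C(5,i) p^i (1−p)^{5−i} with p = 0.934
C(5,4)·0.934^4·0.066^1 = 0.251132
C(5,5)·0.934^5·0.066^0 = 0.710779
Sum = 0.9619

0.9619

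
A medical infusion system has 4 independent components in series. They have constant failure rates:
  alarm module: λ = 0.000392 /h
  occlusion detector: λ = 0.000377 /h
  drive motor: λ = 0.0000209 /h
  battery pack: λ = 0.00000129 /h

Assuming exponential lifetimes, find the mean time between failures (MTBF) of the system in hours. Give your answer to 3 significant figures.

Series of exponential components: λ_sys = Σ λ_i
λ_sys = 0.000392 + 0.000377 + 0.0000209 + 0.00000129 = 7.9119e-04 /h
MTBF = 1 / λ_sys = 1260 h

1260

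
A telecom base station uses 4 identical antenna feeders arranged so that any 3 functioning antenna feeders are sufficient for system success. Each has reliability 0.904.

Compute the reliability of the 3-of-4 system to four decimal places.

R = Σ_{i=3}^{4} C(4,i) p^i (1−p)^{4−i} with p = 0.904
C(4,3)·0.904^3·0.096^1 = 0.283685
C(4,4)·0.904^4·0.096^0 = 0.667842
Sum = 0.9515

0.9515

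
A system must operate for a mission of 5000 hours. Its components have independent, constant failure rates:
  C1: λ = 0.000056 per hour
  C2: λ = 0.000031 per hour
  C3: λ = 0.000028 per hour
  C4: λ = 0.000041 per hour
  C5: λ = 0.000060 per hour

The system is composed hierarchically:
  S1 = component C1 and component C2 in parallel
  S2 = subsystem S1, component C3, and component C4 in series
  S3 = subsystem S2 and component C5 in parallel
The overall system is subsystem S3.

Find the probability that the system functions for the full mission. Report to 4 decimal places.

0.9179

R(C1) = exp(−0.000056 × 5000) = 0.755784
R(C2) = exp(−0.000031 × 5000) = 0.856415
R(C3) = exp(−0.000028 × 5000) = 0.869358
R(C4) = exp(−0.000041 × 5000) = 0.814647
R(C5) = exp(−0.000060 × 5000) = 0.740818
Parallel (C1 and C2): 1 − (1 − 0.755784)(1 − 0.856415) = 0.964934
Series ([0.964934], C3, and C4): 0.964934 × 0.869358 × 0.814647 = 0.683385
Parallel ([0.683385] and C5): 1 − (1 − 0.683385)(1 − 0.740818) = 0.9179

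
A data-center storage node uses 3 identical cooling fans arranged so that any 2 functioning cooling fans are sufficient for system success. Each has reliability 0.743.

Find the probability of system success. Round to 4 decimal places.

0.8358

R = Σ_{i=2}^{3} C(3,i) p^i (1−p)^{3−i} with p = 0.743
C(3,2)·0.743^2·0.257^1 = 0.425630
C(3,3)·0.743^3·0.257^0 = 0.410172
Sum = 0.8358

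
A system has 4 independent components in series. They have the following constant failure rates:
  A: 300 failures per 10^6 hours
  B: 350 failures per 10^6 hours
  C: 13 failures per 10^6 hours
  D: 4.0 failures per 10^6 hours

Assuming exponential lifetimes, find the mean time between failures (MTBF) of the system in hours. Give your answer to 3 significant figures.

1500

Series of exponential components: λ_sys = Σ λ_i
λ_sys = 0.00030 + 0.00035 + 0.000013 + 0.0000040 = 6.6700e-04 /h
MTBF = 1 / λ_sys = 1500 h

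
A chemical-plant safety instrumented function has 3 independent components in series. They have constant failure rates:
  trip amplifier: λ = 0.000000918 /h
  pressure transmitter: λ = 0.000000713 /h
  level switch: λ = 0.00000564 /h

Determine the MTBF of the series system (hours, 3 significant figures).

Series of exponential components: λ_sys = Σ λ_i
λ_sys = 0.000000918 + 0.000000713 + 0.00000564 = 7.2710e-06 /h
MTBF = 1 / λ_sys = 138000 h

138000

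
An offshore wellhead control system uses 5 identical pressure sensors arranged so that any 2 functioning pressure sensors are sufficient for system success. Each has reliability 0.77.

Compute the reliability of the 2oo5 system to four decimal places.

0.9886

R = Σ_{i=2}^{5} C(5,i) p^i (1−p)^{5−i} with p = 0.77
C(5,2)·0.77^2·0.23^3 = 0.072138
C(5,3)·0.77^3·0.23^2 = 0.241506
C(5,4)·0.77^4·0.23^1 = 0.404260
C(5,5)·0.77^5·0.23^0 = 0.270678
Sum = 0.9886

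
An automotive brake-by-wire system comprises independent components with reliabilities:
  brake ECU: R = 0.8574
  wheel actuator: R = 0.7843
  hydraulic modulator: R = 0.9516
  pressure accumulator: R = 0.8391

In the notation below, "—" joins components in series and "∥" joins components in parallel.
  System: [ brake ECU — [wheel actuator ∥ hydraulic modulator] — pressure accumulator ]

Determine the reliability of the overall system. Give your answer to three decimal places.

Parallel (wheel actuator and hydraulic modulator): 1 − (1 − 0.78430)(1 − 0.95160) = 0.98956
Series (brake ECU, [0.98956], and pressure accumulator): 0.85740 × 0.98956 × 0.83910 = 0.712

0.712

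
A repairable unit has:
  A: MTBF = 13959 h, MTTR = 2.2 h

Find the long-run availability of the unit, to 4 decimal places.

0.9998

A(A) = MTBF/(MTBF+MTTR) = 13959/(13959+2.2) = 0.9998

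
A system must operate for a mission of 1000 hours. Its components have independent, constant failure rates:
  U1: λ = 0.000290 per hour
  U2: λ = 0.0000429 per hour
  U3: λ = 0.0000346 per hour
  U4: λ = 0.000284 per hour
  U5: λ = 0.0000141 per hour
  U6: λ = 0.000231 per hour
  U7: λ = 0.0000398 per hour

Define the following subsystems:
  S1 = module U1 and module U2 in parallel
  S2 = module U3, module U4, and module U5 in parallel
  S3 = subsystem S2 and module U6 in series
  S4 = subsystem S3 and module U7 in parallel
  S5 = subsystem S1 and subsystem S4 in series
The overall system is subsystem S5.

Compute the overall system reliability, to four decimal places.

0.9815

R(U1) = exp(−0.000290 × 1000) = 0.748264
R(U2) = exp(−0.0000429 × 1000) = 0.958007
R(U3) = exp(−0.0000346 × 1000) = 0.965992
R(U4) = exp(−0.000284 × 1000) = 0.752767
R(U5) = exp(−0.0000141 × 1000) = 0.985999
R(U6) = exp(−0.000231 × 1000) = 0.793739
R(U7) = exp(−0.0000398 × 1000) = 0.960982
Parallel (U1 and U2): 1 − (1 − 0.748264)(1 − 0.958007) = 0.989429
Parallel (U3, U4, and U5): 1 − (1 − 0.965992)(1 − 0.752767)(1 − 0.985999) = 0.999882
Series ([0.999882] and U6): 0.999882 × 0.793739 = 0.793645
Parallel ([0.793645] and U7): 1 − (1 − 0.793645)(1 − 0.960982) = 0.991948
Series ([0.989429] and [0.991948]): 0.989429 × 0.991948 = 0.9815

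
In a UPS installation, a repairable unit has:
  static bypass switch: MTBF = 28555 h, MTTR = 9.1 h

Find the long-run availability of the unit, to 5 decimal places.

A(static bypass switch) = MTBF/(MTBF+MTTR) = 28555/(28555+9.1) = 0.99968

0.99968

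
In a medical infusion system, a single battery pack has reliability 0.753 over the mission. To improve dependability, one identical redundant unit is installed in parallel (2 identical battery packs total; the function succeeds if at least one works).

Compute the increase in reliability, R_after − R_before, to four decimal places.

R_before = 0.753
R_after = 1 − (1 − 0.753)^2 = 0.9390
ΔR = 0.9390 − 0.753 = 0.1860

0.1860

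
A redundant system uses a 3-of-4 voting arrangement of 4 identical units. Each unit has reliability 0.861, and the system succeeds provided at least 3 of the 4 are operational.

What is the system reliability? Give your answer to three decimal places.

R = Σ_{i=3}^{4} C(4,i) p^i (1−p)^{4−i} with p = 0.861
C(4,3)·0.861^3·0.139^1 = 0.35488
C(4,4)·0.861^4·0.139^0 = 0.54956
Sum = 0.904

0.904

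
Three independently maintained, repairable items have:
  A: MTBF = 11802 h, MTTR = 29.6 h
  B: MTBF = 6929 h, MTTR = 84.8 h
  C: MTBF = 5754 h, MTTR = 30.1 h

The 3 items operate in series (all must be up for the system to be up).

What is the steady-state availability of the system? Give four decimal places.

A(A) = MTBF/(MTBF+MTTR) = 11802/(11802+29.6) = 0.997498
A(B) = MTBF/(MTBF+MTTR) = 6929/(6929+84.8) = 0.987910
A(C) = MTBF/(MTBF+MTTR) = 5754/(5754+30.1) = 0.994796
Series availability: 0.997498 × 0.987910 × 0.994796 = 0.9803

0.9803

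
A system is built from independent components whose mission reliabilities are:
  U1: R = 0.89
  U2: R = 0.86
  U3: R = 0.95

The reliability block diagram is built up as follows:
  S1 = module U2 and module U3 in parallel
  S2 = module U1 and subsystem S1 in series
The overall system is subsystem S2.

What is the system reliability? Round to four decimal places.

0.8838

Parallel (U2 and U3): 1 − (1 − 0.860000)(1 − 0.950000) = 0.993000
Series (U1 and [0.993000]): 0.890000 × 0.993000 = 0.8838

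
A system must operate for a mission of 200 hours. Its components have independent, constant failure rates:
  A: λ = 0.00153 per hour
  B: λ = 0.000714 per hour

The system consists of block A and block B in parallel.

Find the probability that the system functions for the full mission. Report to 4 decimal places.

0.9649

R(A) = exp(−0.00153 × 200) = 0.736387
R(B) = exp(−0.000714 × 200) = 0.866927
Parallel (A and B): 1 − (1 − 0.736387)(1 − 0.866927) = 0.9649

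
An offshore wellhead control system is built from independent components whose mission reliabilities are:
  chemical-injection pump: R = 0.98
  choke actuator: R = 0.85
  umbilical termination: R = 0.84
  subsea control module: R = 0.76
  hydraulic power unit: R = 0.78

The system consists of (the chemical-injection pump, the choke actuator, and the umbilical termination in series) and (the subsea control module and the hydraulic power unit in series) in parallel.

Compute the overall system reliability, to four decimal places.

Series (chemical-injection pump, choke actuator, and umbilical termination): 0.980000 × 0.850000 × 0.840000 = 0.699720
Series (subsea control module and hydraulic power unit): 0.760000 × 0.780000 = 0.592800
Parallel ([0.699720] and [0.592800]): 1 − (1 − 0.699720)(1 − 0.592800) = 0.8777

0.8777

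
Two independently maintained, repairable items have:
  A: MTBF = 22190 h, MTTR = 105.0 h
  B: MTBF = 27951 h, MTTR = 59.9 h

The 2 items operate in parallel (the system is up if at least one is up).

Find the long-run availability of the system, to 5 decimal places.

A(A) = MTBF/(MTBF+MTTR) = 22190/(22190+105.0) = 0.995290
A(B) = MTBF/(MTBF+MTTR) = 27951/(27951+59.9) = 0.997862
Parallel availability: 1 − (1 − 0.995290)(1 − 0.997862) = 0.99999

0.99999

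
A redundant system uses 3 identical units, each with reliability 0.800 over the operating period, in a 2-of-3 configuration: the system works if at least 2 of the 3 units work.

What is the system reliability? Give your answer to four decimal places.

0.8960

R = Σ_{i=2}^{3} C(3,i) p^i (1−p)^{3−i} with p = 0.800
C(3,2)·0.800^2·0.200^1 = 0.384000
C(3,3)·0.800^3·0.200^0 = 0.512000
Sum = 0.8960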